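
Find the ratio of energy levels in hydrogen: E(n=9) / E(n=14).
2.420

Using E_n = -13.6057 Z² / n² eV with Z = 1:

E_9 = -13.6057 / 9² = -13.6057 / 81 = -0.167971605 eV
E_14 = -13.6057 / 14² = -13.6057 / 196 = -0.069416837 eV

The ratio is:
E_9/E_14 = (-0.167971605) / (-0.069416837)
E_9/E_14 = (-13.6057/81) / (-13.6057/196)
E_9/E_14 = 196/81
E_9/E_14 = 2.420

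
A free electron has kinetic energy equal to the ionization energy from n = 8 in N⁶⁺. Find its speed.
1.914e+06 m/s (or 0.638519% of c)

The binding energy at n = 8 for N⁶⁺ is:
E_8 = -13.6057 × 7²/8² = -10.41686406 eV
|E_8| = 10.41686406 eV

Convert to Joules:
KE = 10.41686406 eV × (1.602177 × 10⁻¹⁹ J/eV) = 1.66897e-18 J

Using KE = ½mv²:
v = √(2·KE/m_e)
v = √(2 × 1.66897e-18 J / 9.10938 × 10⁻³¹ kg)
v = 1.914e+06 m/s

This is approximately 0.638519% the speed of light.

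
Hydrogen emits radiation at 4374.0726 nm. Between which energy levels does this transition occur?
n = 12 → n = 6

First, find the photon energy from the wavelength (hc = 1239.84 eV·nm):
E = hc/λ = 1239.84 eV·nm / 4374.0726 nm = 0.28345209 eV

The energy levels of hydrogen satisfy E_n = -13.6057 / n² eV, so an emission n_i → n_f releases
ΔE = 13.6057 × (1/n_f² − 1/n_i²) eV.

Setting ΔE equal to the photon energy:
1/n_f² − 1/n_i² = 0.28345209 / 13.6057 = 0.020833334

Since 1/n_i² must be positive, we need 1/n_f² > 0.020833334, i.e. n_f ≤ 6. For each allowed n_f, solve n_i = (1/n_f² − 0.020833334)^(−1/2) and check whether it is a whole number:
  n_f = 1: 1/n_i² = 1.000000000 − 0.020833334 = 0.979166666 → n_i = 1.011  (not an integer) ✗
  n_f = 2: 1/n_i² = 0.250000000 − 0.020833334 = 0.229166666 → n_i = 2.089  (not an integer) ✗
  n_f = 3: 1/n_i² = 0.111111111 − 0.020833334 = 0.090277777 → n_i = 3.328  (not an integer) ✗
  n_f = 4: 1/n_i² = 0.062500000 − 0.020833334 = 0.041666666 → n_i = 4.899  (not an integer) ✗
  n_f = 5: 1/n_i² = 0.040000000 − 0.020833334 = 0.019166666 → n_i = 7.223  (not an integer) ✗
  n_f = 6: 1/n_i² = 0.027777778 − 0.020833334 = 0.006944444 → n_i = 12.000  → integer, n_i = 12 ✓

Only n_f = 6 gives an integer upper level, n_i = 12.

The transition is from n = 12 to n = 6 (emission).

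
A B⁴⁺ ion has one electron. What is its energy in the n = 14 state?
-1.7354 eV

For hydrogen-like ions, the energy levels scale with Z²:
E_n = -13.6057 Z² / n² eV

For B⁴⁺ (Z = 5) at n = 14:
E_14 = -13.6057 × 5² / 14²
E_14 = -13.6057 × 25 / 196
E_14 = -340.1425 / 196
E_14 = -1.7354 eV

The energy is 25 times more negative than hydrogen at the same n due to the stronger nuclear charge.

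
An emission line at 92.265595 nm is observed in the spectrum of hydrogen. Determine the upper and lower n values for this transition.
n = 9 → n = 1

First, find the photon energy from the wavelength (hc = 1239.84 eV·nm):
E = hc/λ = 1239.84 eV·nm / 92.265595 nm = 13.437728 eV

The energy levels of hydrogen satisfy E_n = -13.6057 / n² eV, so an emission n_i → n_f releases
ΔE = 13.6057 × (1/n_f² − 1/n_i²) eV.

Setting ΔE equal to the photon energy:
1/n_f² − 1/n_i² = 13.437728 / 13.6057 = 0.98765429

Since 1/n_i² must be positive, we need 1/n_f² > 0.98765429, i.e. n_f ≤ 1. For each allowed n_f, solve n_i = (1/n_f² − 0.98765429)^(−1/2) and check whether it is a whole number:
  n_f = 1: 1/n_i² = 1.00000000 − 0.98765429 = 0.01234571 → n_i = 9.000  → integer, n_i = 9 ✓

Only n_f = 1 gives an integer upper level, n_i = 9.

The transition is from n = 9 to n = 1 (emission).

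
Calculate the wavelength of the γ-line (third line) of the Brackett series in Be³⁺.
135.31 nm

The lines of a series are numbered from the longest wavelength (smallest ΔE) outward; the third line is the transition from n = n_f + 3 to n_f.
The Brackett series has all transitions ending at n_f = 4.

For Be³⁺ (Z = 4), the third line (γ-line) is the jump from n = 7 to n = 4:
E_7 = -13.6057 × 4² / 7² = -4.442678 eV
E_4 = -13.6057 × 4² / 4² = -13.605700 eV
ΔE = E_7 - E_4 = 9.163022 eV

λ = hc/E = 1239.84 eV·nm / 9.163022 eV
λ = 135.31 nm

This is the γ-line of the Brackett series in Be³⁺.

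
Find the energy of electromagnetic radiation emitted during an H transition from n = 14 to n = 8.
0.143 eV

The energy levels are E_n = -13.6057 eV / n².

Energy at n = 14: E_14 = -13.6057 / 14² = -0.069417 eV
Energy at n = 8: E_8 = -13.6057 / 8² = -0.212589 eV

For emission (electron falling to lower state), the photon energy is:
E_photon = E_14 - E_8 = |-0.069417 - (-0.212589)|
E_photon = 0.143 eV

This energy is carried away by the emitted photon.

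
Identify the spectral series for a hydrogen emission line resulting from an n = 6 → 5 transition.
Pfund series

The spectral series in hydrogen are named based on the final (lower) energy level:
- Lyman series: n_final = 1 (ultraviolet)
- Balmer series: n_final = 2 (visible/near-UV)
- Paschen series: n_final = 3 (infrared)
- Brackett series: n_final = 4 (infrared)
- Pfund series: n_final = 5 (far infrared)

Since this transition ends at n = 5, it belongs to the Pfund series.

For reference, this 6 → 5 line has photon energy
ΔE = 13.6057 eV × (1/5² - 1/6²) = 0.1662918889 eV,
corresponding to wavelength λ = hc/ΔE = 1239.84 eV·nm / 0.1662918889 eV = 7455.8056 nm in the far infrared region.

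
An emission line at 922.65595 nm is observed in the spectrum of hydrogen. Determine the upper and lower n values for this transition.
n = 9 → n = 3

First, find the photon energy from the wavelength (hc = 1239.84 eV·nm):
E = hc/λ = 1239.84 eV·nm / 922.65595 nm = 1.3437728 eV

The energy levels of hydrogen satisfy E_n = -13.6057 / n² eV, so an emission n_i → n_f releases
ΔE = 13.6057 × (1/n_f² − 1/n_i²) eV.

Setting ΔE equal to the photon energy:
1/n_f² − 1/n_i² = 1.3437728 / 13.6057 = 0.098765429

Since 1/n_i² must be positive, we need 1/n_f² > 0.098765429, i.e. n_f ≤ 3. For each allowed n_f, solve n_i = (1/n_f² − 0.098765429)^(−1/2) and check whether it is a whole number:
  n_f = 1: 1/n_i² = 1.000000000 − 0.098765429 = 0.901234571 → n_i = 1.053  (not an integer) ✗
  n_f = 2: 1/n_i² = 0.250000000 − 0.098765429 = 0.151234571 → n_i = 2.571  (not an integer) ✗
  n_f = 3: 1/n_i² = 0.111111111 − 0.098765429 = 0.012345682 → n_i = 9.000  → integer, n_i = 9 ✓

Only n_f = 3 gives an integer upper level, n_i = 9.

The transition is from n = 9 to n = 3 (emission).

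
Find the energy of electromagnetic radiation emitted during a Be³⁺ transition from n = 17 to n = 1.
216.9379 eV

The energy levels are E_n = -13.6057 Z² eV / n².

Energy at n = 17: E_17 = -13.6057 × 4² / 17² = -0.7532567 eV
Energy at n = 1: E_1 = -13.6057 × 4² / 1² = -217.6912000 eV

For emission (electron falling to lower state), the photon energy is:
E_photon = E_17 - E_1 = |-0.7532567 - (-217.6912000)|
E_photon = 216.9379 eV

This energy is carried away by the emitted photon.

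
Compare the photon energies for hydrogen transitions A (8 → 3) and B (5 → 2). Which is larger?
5 → 2

Calculate the energy for each transition:

Transition 8 → 3:
ΔE₁ = |E_3 - E_8| = |-13.6057/3² - (-13.6057/8²)|
ΔE₁ = |-1.51174444444 - (-0.21258906250)| = 1.29915538 eV

Transition 5 → 2:
ΔE₂ = |E_2 - E_5| = |-13.6057/2² - (-13.6057/5²)|
ΔE₂ = |-3.40142500000 - (-0.54422800000)| = 2.85719700 eV

Since 2.85719700 eV > 1.29915538 eV, the transition 5 → 2 emits the more energetic photon.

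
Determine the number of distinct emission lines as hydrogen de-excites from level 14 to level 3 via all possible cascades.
66

The electron can occupy levels n = 3, 4, ..., 14 during de-excitation — that is m = 14 - 3 + 1 = 12 distinct levels.

The number of distinct spectral lines equals the number of ways to choose 2 of these m levels (each pair gives one possible emission transition):

Number of lines = m(m-1)/2 = 12×11/2 = 66

These correspond to all possible transitions between the 12 levels:
14 → 13, 14 → 12, 14 → 11, 14 → 10, 14 → 9, 14 → 8, 14 → 7, 14 → 6...

Each transition produces a photon with a unique energy (and thus wavelength). This count does not depend on Z.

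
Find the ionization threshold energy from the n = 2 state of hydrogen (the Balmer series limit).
3.401 eV

The series limit corresponds to the transition from n = ∞ to n = 2.
This is the highest energy (shortest wavelength) transition in the Balmer series.

E_∞ = 0 eV
E_2 = -13.6057 / 2² = -3.401 eV

Energy at series limit:
ΔE = E_∞ - E_2 = 0 - (-3.401) = 3.401 eV

This energy equals the ionization energy from the n = 2 state of hydrogen.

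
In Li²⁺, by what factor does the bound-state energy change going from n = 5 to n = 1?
25.000000

Using E_n = -13.6057 Z² / n² eV with Z = 3:

E_1 = -13.6057 × 3² / 1² = -122.4513 / 1 = -122.451300000000 eV
E_5 = -13.6057 × 3² / 5² = -122.4513 / 25 = -4.898052000000 eV

The ratio is:
E_1/E_5 = (-122.451300000000) / (-4.898052000000)
E_1/E_5 = (-122.4513/1) / (-122.4513/25)
E_1/E_5 = 25/1
E_1/E_5 = 25.000000
(Note: the Z² factors cancel in the ratio.)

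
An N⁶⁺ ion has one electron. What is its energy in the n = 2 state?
-166.66983 eV

For hydrogen-like ions, the energy levels scale with Z²:
E_n = -13.6057 Z² / n² eV

For N⁶⁺ (Z = 7) at n = 2:
E_2 = -13.6057 × 7² / 2²
E_2 = -13.6057 × 49 / 4
E_2 = -666.6793 / 4
E_2 = -166.66983 eV

The energy is 49 times more negative than hydrogen at the same n due to the stronger nuclear charge.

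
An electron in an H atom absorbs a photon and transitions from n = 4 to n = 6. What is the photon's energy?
0.47242 eV

The energy levels of a hydrogen-like atom are E_n = -13.6057 eV / n².

Energy at n = 4: E_4 = -13.6057 / 4² = -0.85035625 eV
Energy at n = 6: E_6 = -13.6057 / 6² = -0.37793611 eV

The excitation energy is the difference:
ΔE = E_6 - E_4
ΔE = -0.37793611 - (-0.85035625)
ΔE = 0.47242 eV

Since this is positive, energy must be absorbed (photon absorption).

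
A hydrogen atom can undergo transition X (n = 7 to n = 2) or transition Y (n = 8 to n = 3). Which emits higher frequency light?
7 → 2

Calculate the energy for each transition:

Transition 7 → 2:
ΔE₁ = |E_2 - E_7| = |-13.6057/2² - (-13.6057/7²)|
ΔE₁ = |-3.401425000 - (-0.277667347)| = 3.123758 eV

Transition 8 → 3:
ΔE₂ = |E_3 - E_8| = |-13.6057/3² - (-13.6057/8²)|
ΔE₂ = |-1.511744444 - (-0.212589063)| = 1.299155 eV

Since 3.123758 eV > 1.299155 eV, the transition 7 → 2 emits the more energetic photon.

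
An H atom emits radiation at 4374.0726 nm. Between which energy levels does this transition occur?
n = 12 → n = 6

First, find the photon energy from the wavelength (hc = 1239.84 eV·nm):
E = hc/λ = 1239.84 eV·nm / 4374.0726 nm = 0.28345209 eV

The energy levels of hydrogen satisfy E_n = -13.6057 / n² eV, so an emission n_i → n_f releases
ΔE = 13.6057 × (1/n_f² − 1/n_i²) eV.

Setting ΔE equal to the photon energy:
1/n_f² − 1/n_i² = 0.28345209 / 13.6057 = 0.020833334

Since 1/n_i² must be positive, we need 1/n_f² > 0.020833334, i.e. n_f ≤ 6. For each allowed n_f, solve n_i = (1/n_f² − 0.020833334)^(−1/2) and check whether it is a whole number:
  n_f = 1: 1/n_i² = 1.000000000 − 0.020833334 = 0.979166666 → n_i = 1.011  (not an integer) ✗
  n_f = 2: 1/n_i² = 0.250000000 − 0.020833334 = 0.229166666 → n_i = 2.089  (not an integer) ✗
  n_f = 3: 1/n_i² = 0.111111111 − 0.020833334 = 0.090277777 → n_i = 3.328  (not an integer) ✗
  n_f = 4: 1/n_i² = 0.062500000 − 0.020833334 = 0.041666666 → n_i = 4.899  (not an integer) ✗
  n_f = 5: 1/n_i² = 0.040000000 − 0.020833334 = 0.019166666 → n_i = 7.223  (not an integer) ✗
  n_f = 6: 1/n_i² = 0.027777778 − 0.020833334 = 0.006944444 → n_i = 12.000  → integer, n_i = 12 ✓

Only n_f = 6 gives an integer upper level, n_i = 12.

The transition is from n = 12 to n = 6 (emission).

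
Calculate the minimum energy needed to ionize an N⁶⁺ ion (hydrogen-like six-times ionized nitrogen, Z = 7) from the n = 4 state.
41.667456 eV

The ionization energy is the energy needed to remove the electron completely (n → ∞).

For a hydrogen-like ion with Z = 7, E_n = -13.6057 Z² / n² eV.

At n = 4: E_4 = -13.6057 × 7² / 4² = -41.667456250 eV
At n = ∞: E_∞ = 0 eV

Ionization energy = E_∞ - E_4 = 0 - (-41.667456250) = 41.667456250 eV
Ionization energy ≈ 41.667456 eV

This is also called the binding energy of the electron in state n = 4.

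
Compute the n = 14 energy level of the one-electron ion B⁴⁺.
-1.7354 eV

For hydrogen-like ions, the energy levels scale with Z²:
E_n = -13.6057 Z² / n² eV

For B⁴⁺ (Z = 5) at n = 14:
E_14 = -13.6057 × 5² / 14²
E_14 = -13.6057 × 25 / 196
E_14 = -340.1425 / 196
E_14 = -1.7354 eV

The energy is 25 times more negative than hydrogen at the same n due to the stronger nuclear charge.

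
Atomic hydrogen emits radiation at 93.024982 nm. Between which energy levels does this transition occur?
n = 7 → n = 1

First, find the photon energy from the wavelength (hc = 1239.84 eV·nm):
E = hc/λ = 1239.84 eV·nm / 93.024982 nm = 13.328033 eV

The energy levels of hydrogen satisfy E_n = -13.6057 / n² eV, so an emission n_i → n_f releases
ΔE = 13.6057 × (1/n_f² − 1/n_i²) eV.

Setting ΔE equal to the photon energy:
1/n_f² − 1/n_i² = 13.328033 / 13.6057 = 0.97959186

Since 1/n_i² must be positive, we need 1/n_f² > 0.97959186, i.e. n_f ≤ 1. For each allowed n_f, solve n_i = (1/n_f² − 0.97959186)^(−1/2) and check whether it is a whole number:
  n_f = 1: 1/n_i² = 1.00000000 − 0.97959186 = 0.02040814 → n_i = 7.000  → integer, n_i = 7 ✓

Only n_f = 1 gives an integer upper level, n_i = 7.

The transition is from n = 7 to n = 1 (emission).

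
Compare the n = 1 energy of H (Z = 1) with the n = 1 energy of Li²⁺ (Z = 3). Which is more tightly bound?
Li²⁺ at n = 1 (E = -122.451300 eV)

Using E_n = -13.6057 Z² / n² eV:

H (Z = 1) at n = 1:
E = -13.6057 × 1² / 1² = -13.6057 × 1 / 1 = -13.605700000 eV

Li²⁺ (Z = 3) at n = 1:
E = -13.6057 × 3² / 1² = -13.6057 × 9 / 1 = -122.451300000 eV

Since -122.451300000 eV < -13.605700000 eV,
Li²⁺ at n = 1 is more tightly bound (requires more energy to ionize).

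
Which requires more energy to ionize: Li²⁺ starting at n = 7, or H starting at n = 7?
Li²⁺ at n = 7 (E = -2.499006 eV)

Using E_n = -13.6057 Z² / n² eV:

Li²⁺ (Z = 3) at n = 7:
E = -13.6057 × 3² / 7² = -13.6057 × 9 / 49 = -2.499006122 eV

H (Z = 1) at n = 7:
E = -13.6057 × 1² / 7² = -13.6057 × 1 / 49 = -0.277667347 eV

Since -2.499006122 eV < -0.277667347 eV,
Li²⁺ at n = 7 is more tightly bound (requires more energy to ionize).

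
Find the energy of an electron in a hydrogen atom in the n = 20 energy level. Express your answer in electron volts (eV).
-0.034014 eV

The energy levels of a hydrogen-like atom are given by:
E_n = -13.6057 eV / n²

For n = 20:
E_20 = -13.6057 eV / 20²
E_20 = -13.6057 eV / 400
E_20 = -0.034014 eV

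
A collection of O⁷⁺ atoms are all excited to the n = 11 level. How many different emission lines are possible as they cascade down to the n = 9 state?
3

The electron can occupy levels n = 9, 10, ..., 11 during de-excitation — that is m = 11 - 9 + 1 = 3 distinct levels.

The number of distinct spectral lines equals the number of ways to choose 2 of these m levels (each pair gives one possible emission transition):

Number of lines = m(m-1)/2 = 3×2/2 = 3

These correspond to all possible transitions between the 3 levels:
11 → 10, 11 → 9, 10 → 9

Each transition produces a photon with a unique energy (and thus wavelength). This count does not depend on Z.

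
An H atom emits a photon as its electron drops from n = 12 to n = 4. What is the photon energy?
0.76 eV

The energy levels are E_n = -13.6057 eV / n².

Energy at n = 12: E_12 = -13.6057 / 12² = -0.09448 eV
Energy at n = 4: E_4 = -13.6057 / 4² = -0.85036 eV

For emission (electron falling to lower state), the photon energy is:
E_photon = E_12 - E_4 = |-0.09448 - (-0.85036)|
E_photon = 0.76 eV

This energy is carried away by the emitted photon.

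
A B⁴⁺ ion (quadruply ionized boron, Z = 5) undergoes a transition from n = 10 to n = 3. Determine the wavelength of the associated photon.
36.050 nm

First, find the transition energy using E_n = -13.6057 Z² / n² eV:
E_10 = -13.6057 × 5² / 10² = -3.40143 eV
E_3 = -13.6057 × 5² / 3² = -37.79361 eV

Photon energy: |ΔE| = |E_3 - E_10| = 34.39218 eV

Convert to wavelength using E = hc/λ with hc = 1239.84 eV·nm:
λ = hc/E = 1239.84 eV·nm / 34.39218 eV
λ = 36.050 nm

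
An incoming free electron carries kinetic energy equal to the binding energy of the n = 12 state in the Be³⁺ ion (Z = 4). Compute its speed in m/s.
7.29e+05 m/s (or 0.243246% of c)

The binding energy at n = 12 for Be³⁺ is:
E_12 = -13.6057 × 4²/12² = -1.51174444 eV
|E_12| = 1.51174444 eV

Convert to Joules:
KE = 1.51174444 eV × (1.602177 × 10⁻¹⁹ J/eV) = 2.4221e-19 J

Using KE = ½mv²:
v = √(2·KE/m_e)
v = √(2 × 2.4221e-19 J / 9.10938 × 10⁻³¹ kg)
v = 7.29e+05 m/s

This is approximately 0.243246% the speed of light.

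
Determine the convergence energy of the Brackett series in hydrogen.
0.85036 eV

The series limit corresponds to the transition from n = ∞ to n = 4.
This is the highest energy (shortest wavelength) transition in the Brackett series.

E_∞ = 0 eV
E_4 = -13.6057 / 4² = -0.85036 eV

Energy at series limit:
ΔE = E_∞ - E_4 = 0 - (-0.85036) = 0.85036 eV

This energy equals the ionization energy from the n = 4 state of hydrogen.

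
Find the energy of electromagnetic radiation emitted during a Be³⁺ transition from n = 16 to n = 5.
7.857292 eV

The energy levels are E_n = -13.6057 Z² eV / n².

Energy at n = 16: E_16 = -13.6057 × 4² / 16² = -0.850356250 eV
Energy at n = 5: E_5 = -13.6057 × 4² / 5² = -8.707648000 eV

For emission (electron falling to lower state), the photon energy is:
E_photon = E_16 - E_5 = |-0.850356250 - (-8.707648000)|
E_photon = 7.857292 eV

This energy is carried away by the emitted photon.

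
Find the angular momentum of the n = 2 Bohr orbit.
2.10914e-34 J·s (or 2ℏ)

In the Bohr model, angular momentum is quantized:
L = nℏ

where ℏ = h/(2π) = 1.0545718e-34 J·s

For n = 2:
L = 2 × 1.0545718e-34 J·s
L = 2.10914e-34 J·s

This can also be written as L = 2ℏ.
The angular momentum is an integer multiple of the reduced Planck constant.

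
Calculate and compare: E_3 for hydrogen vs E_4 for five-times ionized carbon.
C⁵⁺ at n = 4 (E = -30.6128 eV)

Using E_n = -13.6057 Z² / n² eV:

H (Z = 1) at n = 3:
E = -13.6057 × 1² / 3² = -13.6057 × 1 / 9 = -1.5117444 eV

C⁵⁺ (Z = 6) at n = 4:
E = -13.6057 × 6² / 4² = -13.6057 × 36 / 16 = -30.6128250 eV

Since -30.6128250 eV < -1.5117444 eV,
C⁵⁺ at n = 4 is more tightly bound (requires more energy to ionize).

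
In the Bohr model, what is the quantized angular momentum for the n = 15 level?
1.58e-33 J·s (or 15ℏ)

In the Bohr model, angular momentum is quantized:
L = nℏ

where ℏ = h/(2π) = 1.0546e-34 J·s

For n = 15:
L = 15 × 1.0546e-34 J·s
L = 1.58e-33 J·s

This can also be written as L = 15ℏ.
The angular momentum is an integer multiple of the reduced Planck constant.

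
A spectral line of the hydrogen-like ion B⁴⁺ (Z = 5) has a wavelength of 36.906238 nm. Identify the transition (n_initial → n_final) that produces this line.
n = 9 → n = 3

First, find the photon energy from the wavelength (hc = 1239.84 eV·nm):
E = hc/λ = 1239.84 eV·nm / 36.906238 nm = 33.594321 eV

The energy levels of B⁴⁺ satisfy E_n = -13.6057 × 5² / n² eV, so an emission n_i → n_f releases
ΔE = 13.6057 × 5² × (1/n_f² − 1/n_i²) eV.

Setting ΔE equal to the photon energy:
1/n_f² − 1/n_i² = 33.594321 / (13.6057 × 5²) = 0.098765432

Since 1/n_i² must be positive, we need 1/n_f² > 0.098765432, i.e. n_f ≤ 3. For each allowed n_f, solve n_i = (1/n_f² − 0.098765432)^(−1/2) and check whether it is a whole number:
  n_f = 1: 1/n_i² = 1.000000000 − 0.098765432 = 0.901234568 → n_i = 1.053  (not an integer) ✗
  n_f = 2: 1/n_i² = 0.250000000 − 0.098765432 = 0.151234568 → n_i = 2.571  (not an integer) ✗
  n_f = 3: 1/n_i² = 0.111111111 − 0.098765432 = 0.012345679 → n_i = 9.000  → integer, n_i = 9 ✓

Only n_f = 3 gives an integer upper level, n_i = 9.

The transition is from n = 9 to n = 3 (emission).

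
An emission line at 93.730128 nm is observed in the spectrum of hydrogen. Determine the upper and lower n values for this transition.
n = 6 → n = 1

First, find the photon energy from the wavelength (hc = 1239.84 eV·nm):
E = hc/λ = 1239.84 eV·nm / 93.730128 nm = 13.227764 eV

The energy levels of hydrogen satisfy E_n = -13.6057 / n² eV, so an emission n_i → n_f releases
ΔE = 13.6057 × (1/n_f² − 1/n_i²) eV.

Setting ΔE equal to the photon energy:
1/n_f² − 1/n_i² = 13.227764 / 13.6057 = 0.97222223

Since 1/n_i² must be positive, we need 1/n_f² > 0.97222223, i.e. n_f ≤ 1. For each allowed n_f, solve n_i = (1/n_f² − 0.97222223)^(−1/2) and check whether it is a whole number:
  n_f = 1: 1/n_i² = 1.00000000 − 0.97222223 = 0.02777777 → n_i = 6.000  → integer, n_i = 6 ✓

Only n_f = 1 gives an integer upper level, n_i = 6.

The transition is from n = 6 to n = 1 (emission).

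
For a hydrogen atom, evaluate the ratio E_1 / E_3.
9.0000

Using E_n = -13.6057 Z² / n² eV with Z = 1:

E_1 = -13.6057 / 1² = -13.6057 / 1 = -13.6057000000 eV
E_3 = -13.6057 / 3² = -13.6057 / 9 = -1.5117444444 eV

The ratio is:
E_1/E_3 = (-13.6057000000) / (-1.5117444444)
E_1/E_3 = (-13.6057/1) / (-13.6057/9)
E_1/E_3 = 9/1
E_1/E_3 = 9.0000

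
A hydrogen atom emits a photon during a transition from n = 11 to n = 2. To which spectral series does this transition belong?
Balmer series

The spectral series in hydrogen are named based on the final (lower) energy level:
- Lyman series: n_final = 1 (ultraviolet)
- Balmer series: n_final = 2 (visible/near-UV)
- Paschen series: n_final = 3 (infrared)
- Brackett series: n_final = 4 (infrared)
- Pfund series: n_final = 5 (far infrared)

Since this transition ends at n = 2, it belongs to the Balmer series.

For reference, this 11 → 2 line has photon energy
ΔE = 13.6057 eV × (1/2² - 1/11²) = 3.2889811983 eV,
corresponding to wavelength λ = hc/ΔE = 1239.84 eV·nm / 3.2889811983 eV = 376.967798 nm in the visible/near-UV region.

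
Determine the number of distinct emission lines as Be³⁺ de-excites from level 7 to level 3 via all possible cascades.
10

The electron can occupy levels n = 3, 4, ..., 7 during de-excitation — that is m = 7 - 3 + 1 = 5 distinct levels.

The number of distinct spectral lines equals the number of ways to choose 2 of these m levels (each pair gives one possible emission transition):

Number of lines = m(m-1)/2 = 5×4/2 = 10

These correspond to all possible transitions between the 5 levels:
7 → 6, 7 → 5, 7 → 4, 7 → 3, 6 → 5, 6 → 4, 6 → 3, 5 → 4...

Each transition produces a photon with a unique energy (and thus wavelength). This count does not depend on Z.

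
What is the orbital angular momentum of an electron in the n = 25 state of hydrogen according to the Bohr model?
2.63643e-33 J·s (or 25ℏ)

In the Bohr model, angular momentum is quantized:
L = nℏ

where ℏ = h/(2π) = 1.0545718e-34 J·s

For n = 25:
L = 25 × 1.0545718e-34 J·s
L = 2.63643e-33 J·s

This can also be written as L = 25ℏ.
The angular momentum is an integer multiple of the reduced Planck constant.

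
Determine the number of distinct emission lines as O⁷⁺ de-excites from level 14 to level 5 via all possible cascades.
45

The electron can occupy levels n = 5, 6, ..., 14 during de-excitation — that is m = 14 - 5 + 1 = 10 distinct levels.

The number of distinct spectral lines equals the number of ways to choose 2 of these m levels (each pair gives one possible emission transition):

Number of lines = m(m-1)/2 = 10×9/2 = 45

These correspond to all possible transitions between the 10 levels:
14 → 13, 14 → 12, 14 → 11, 14 → 10, 14 → 9, 14 → 8, 14 → 7, 14 → 6...

Each transition produces a photon with a unique energy (and thus wavelength). This count does not depend on Z.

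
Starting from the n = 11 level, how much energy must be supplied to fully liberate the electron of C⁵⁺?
4.047977 eV

The ionization energy is the energy needed to remove the electron completely (n → ∞).

For a hydrogen-like ion with Z = 6, E_n = -13.6057 Z² / n² eV.

At n = 11: E_11 = -13.6057 × 6² / 11² = -4.047976860 eV
At n = ∞: E_∞ = 0 eV

Ionization energy = E_∞ - E_11 = 0 - (-4.047976860) = 4.047976860 eV
Ionization energy ≈ 4.047977 eV

This is also called the binding energy of the electron in state n = 11.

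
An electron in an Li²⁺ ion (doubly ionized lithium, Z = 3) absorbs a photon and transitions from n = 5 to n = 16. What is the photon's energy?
4.419727 eV

The energy levels of a hydrogen-like atom are E_n = -13.6057 Z² eV / n².

Energy at n = 5: E_5 = -13.6057 × 3² / 5² = -4.898052000 eV
Energy at n = 16: E_16 = -13.6057 × 3² / 16² = -0.478325391 eV

The excitation energy is the difference:
ΔE = E_16 - E_5
ΔE = -0.478325391 - (-4.898052000)
ΔE = 4.419727 eV

Since this is positive, energy must be absorbed (photon absorption).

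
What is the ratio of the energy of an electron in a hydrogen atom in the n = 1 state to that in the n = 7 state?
49.00

Using E_n = -13.6057 Z² / n² eV with Z = 1:

E_1 = -13.6057 / 1² = -13.6057 / 1 = -13.60570000 eV
E_7 = -13.6057 / 7² = -13.6057 / 49 = -0.27766735 eV

The ratio is:
E_1/E_7 = (-13.60570000) / (-0.27766735)
E_1/E_7 = (-13.6057/1) / (-13.6057/49)
E_1/E_7 = 49/1
E_1/E_7 = 49.00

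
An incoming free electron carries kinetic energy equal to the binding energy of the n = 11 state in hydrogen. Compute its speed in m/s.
1.9888e+05 m/s (or 0.066% of c)

The binding energy at n = 11 for hydrogen is:
E_11 = -13.6057/11² = -0.11244380 eV
|E_11| = 0.11244380 eV

Convert to Joules:
KE = 0.11244380 eV × (1.602177 × 10⁻¹⁹ J/eV) = 1.801549e-20 J

Using KE = ½mv²:
v = √(2·KE/m_e)
v = √(2 × 1.801549e-20 J / 9.10938 × 10⁻³¹ kg)
v = 1.9888e+05 m/s

This is approximately 0.066% the speed of light.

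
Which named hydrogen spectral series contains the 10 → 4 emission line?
Brackett series

The spectral series in hydrogen are named based on the final (lower) energy level:
- Lyman series: n_final = 1 (ultraviolet)
- Balmer series: n_final = 2 (visible/near-UV)
- Paschen series: n_final = 3 (infrared)
- Brackett series: n_final = 4 (infrared)
- Pfund series: n_final = 5 (far infrared)

Since this transition ends at n = 4, it belongs to the Brackett series.

For reference, this 10 → 4 line has photon energy
ΔE = 13.6057 eV × (1/4² - 1/10²) = 0.71429925000 eV,
corresponding to wavelength λ = hc/ΔE = 1239.84 eV·nm / 0.71429925000 eV = 1735.74311 nm in the infrared region.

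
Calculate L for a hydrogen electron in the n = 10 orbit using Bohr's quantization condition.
1.0546e-33 J·s (or 10ℏ)

In the Bohr model, angular momentum is quantized:
L = nℏ

where ℏ = h/(2π) = 1.054572e-34 J·s

For n = 10:
L = 10 × 1.054572e-34 J·s
L = 1.0546e-33 J·s

This can also be written as L = 10ℏ.
The angular momentum is an integer multiple of the reduced Planck constant.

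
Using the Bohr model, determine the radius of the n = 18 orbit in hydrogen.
17.145342 nm (or 171.453416 Å)

The Bohr radius formula is:
r_n = n² a₀ / Z

where a₀ = 0.052917721 nm is the Bohr radius.

For H (Z = 1) at n = 18:
r_18 = 18² × 0.052917721 nm / 1
r_18 = 324 × 0.052917721 nm / 1
r_18 = 17.1453416 nm / 1
r_18 = 17.145342 nm

The electron orbits at approximately 17.145342 nm from the nucleus.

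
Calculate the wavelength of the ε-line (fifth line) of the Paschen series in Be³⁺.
59.646 nm

The lines of a series are numbered from the longest wavelength (smallest ΔE) outward; the fifth line is the transition from n = n_f + 5 to n_f.
The Paschen series has all transitions ending at n_f = 3.

For Be³⁺ (Z = 4), the fifth line (ε-line) is the jump from n = 8 to n = 3:
E_8 = -13.6057 × 4² / 8² = -3.40143 eV
E_3 = -13.6057 × 4² / 3² = -24.18791 eV
ΔE = E_8 - E_3 = 20.78648 eV

λ = hc/E = 1239.84 eV·nm / 20.78648 eV
λ = 59.646 nm

This is the ε-line of the Paschen series in Be³⁺.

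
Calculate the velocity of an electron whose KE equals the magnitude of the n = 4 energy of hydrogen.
5.4692e+05 m/s (or 0.18% of c)

The binding energy at n = 4 for hydrogen is:
E_4 = -13.6057/4² = -0.85035625 eV
|E_4| = 0.85035625 eV

Convert to Joules:
KE = 0.85035625 eV × (1.602177 × 10⁻¹⁹ J/eV) = 1.362421e-19 J

Using KE = ½mv²:
v = √(2·KE/m_e)
v = √(2 × 1.362421e-19 J / 9.10938 × 10⁻³¹ kg)
v = 5.4692e+05 m/s

This is approximately 0.18% the speed of light.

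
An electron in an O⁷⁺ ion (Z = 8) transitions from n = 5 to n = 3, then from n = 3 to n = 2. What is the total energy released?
182.860608 eV

The energy levels of O⁷⁺ are E_n = -13.6057 × 8² / n² eV.

First transition (5 → 3):
ΔE₁ = |E_3 - E_5|
ΔE₁ = |-96.751644444444 - (-34.830592000000)| = 61.921052444 eV

Second transition (3 → 2):
ΔE₂ = |E_2 - E_3|
ΔE₂ = |-217.691200000000 - (-96.751644444444)| = 120.939555556 eV

Total energy released:
E_total = ΔE₁ + ΔE₂ = 61.921052444 + 120.939555556 = 182.860608 eV

Note: This equals the direct transition 5 → 2: 182.860608 eV ✓
Energy is conserved regardless of the path taken.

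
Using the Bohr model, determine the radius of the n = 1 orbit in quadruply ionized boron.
0.01058 nm (or 0.10584 Å)

The Bohr radius formula is:
r_n = n² a₀ / Z

where a₀ = 0.05291772 nm is the Bohr radius.

For B⁴⁺ (Z = 5) at n = 1:
r_1 = 1² × 0.05291772 nm / 5
r_1 = 1 × 0.05291772 nm / 5
r_1 = 0.052918 nm / 5
r_1 = 0.01058 nm

The electron orbits at approximately 0.01058 nm from the nucleus.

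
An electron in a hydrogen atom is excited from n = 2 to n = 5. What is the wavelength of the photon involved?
433.93578 nm

First, find the transition energy using E_n = -13.6057 / n² eV:
E_2 = -13.6057 / 2² = -3.401425000 eV
E_5 = -13.6057 / 5² = -0.544228000 eV

Photon energy: |ΔE| = |E_5 - E_2| = 2.857197000 eV

Convert to wavelength using E = hc/λ with hc = 1239.84 eV·nm:
λ = hc/E = 1239.84 eV·nm / 2.857197000 eV
λ = 433.93578 nm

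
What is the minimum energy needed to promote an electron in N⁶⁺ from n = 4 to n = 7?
28.061756 eV

The energy levels of a hydrogen-like atom are E_n = -13.6057 Z² eV / n².

Energy at n = 4: E_4 = -13.6057 × 7² / 4² = -41.667456250 eV
Energy at n = 7: E_7 = -13.6057 × 7² / 7² = -13.605700000 eV

The excitation energy is the difference:
ΔE = E_7 - E_4
ΔE = -13.605700000 - (-41.667456250)
ΔE = 28.061756 eV

Since this is positive, energy must be absorbed (photon absorption).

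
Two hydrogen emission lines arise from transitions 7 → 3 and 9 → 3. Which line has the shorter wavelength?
9 → 3

Calculate the energy for each transition:

Transition 7 → 3:
ΔE₁ = |E_3 - E_7| = |-13.6057/3² - (-13.6057/7²)|
ΔE₁ = |-1.51174444 - (-0.27766735)| = 1.23408 eV

Transition 9 → 3:
ΔE₂ = |E_3 - E_9| = |-13.6057/3² - (-13.6057/9²)|
ΔE₂ = |-1.51174444 - (-0.16797160)| = 1.34377 eV

Since 1.34377 eV > 1.23408 eV, the transition 9 → 3 emits the more energetic photon.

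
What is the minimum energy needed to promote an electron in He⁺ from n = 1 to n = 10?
53.879 eV

The energy levels of a hydrogen-like atom are E_n = -13.6057 Z² eV / n².

Energy at n = 1: E_1 = -13.6057 × 2² / 1² = -54.422800 eV
Energy at n = 10: E_10 = -13.6057 × 2² / 10² = -0.544228 eV

The excitation energy is the difference:
ΔE = E_10 - E_1
ΔE = -0.544228 - (-54.422800)
ΔE = 53.879 eV

Since this is positive, energy must be absorbed (photon absorption).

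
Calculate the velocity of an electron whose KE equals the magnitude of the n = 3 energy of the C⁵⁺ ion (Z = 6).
4.3754e+06 m/s (or 1.459% of c)

The binding energy at n = 3 for C⁵⁺ is:
E_3 = -13.6057 × 6²/3² = -54.422800 eV
|E_3| = 54.422800 eV

Convert to Joules:
KE = 54.422800 eV × (1.602177 × 10⁻¹⁹ J/eV) = 8.719496e-18 J

Using KE = ½mv²:
v = √(2·KE/m_e)
v = √(2 × 8.719496e-18 J / 9.10938 × 10⁻³¹ kg)
v = 4.3754e+06 m/s

This is approximately 1.459% the speed of light.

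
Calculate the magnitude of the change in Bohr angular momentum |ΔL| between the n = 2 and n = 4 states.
2.1091e-34 J·s (or 2ℏ)

In the Bohr model, L_n = nℏ where ℏ = 1.054572e-34 J·s.

L_4 = 4ℏ = 4.218288e-34 J·s
L_2 = 2ℏ = 2.109144e-34 J·s

ΔL = L_4 - L_2 = (4 - 2)ℏ = 2ℏ
ΔL = 2 × 1.054572e-34 J·s = 2.1091e-34 J·s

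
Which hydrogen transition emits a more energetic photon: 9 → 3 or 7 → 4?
9 → 3

Calculate the energy for each transition:

Transition 9 → 3:
ΔE₁ = |E_3 - E_9| = |-13.6057/3² - (-13.6057/9²)|
ΔE₁ = |-1.511744444444 - (-0.167971604938)| = 1.343772840 eV

Transition 7 → 4:
ΔE₂ = |E_4 - E_7| = |-13.6057/4² - (-13.6057/7²)|
ΔE₂ = |-0.850356250000 - (-0.277667346939)| = 0.572688903 eV

Since 1.343772840 eV > 0.572688903 eV, the transition 9 → 3 emits the more energetic photon.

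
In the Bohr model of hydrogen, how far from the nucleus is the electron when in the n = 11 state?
6.4030 nm (or 64.0304 Å)

The Bohr radius formula is:
r_n = n² a₀ / Z

where a₀ = 0.0529177 nm is the Bohr radius.

For H (Z = 1) at n = 11:
r_11 = 11² × 0.0529177 nm / 1
r_11 = 121 × 0.0529177 nm / 1
r_11 = 6.40304 nm / 1
r_11 = 6.4030 nm

The electron orbits at approximately 6.4030 nm from the nucleus.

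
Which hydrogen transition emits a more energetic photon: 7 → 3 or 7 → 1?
7 → 1

Calculate the energy for each transition:

Transition 7 → 3:
ΔE₁ = |E_3 - E_7| = |-13.6057/3² - (-13.6057/7²)|
ΔE₁ = |-1.511744444 - (-0.277667347)| = 1.234077 eV

Transition 7 → 1:
ΔE₂ = |E_1 - E_7| = |-13.6057/1² - (-13.6057/7²)|
ΔE₂ = |-13.605700000 - (-0.277667347)| = 13.328033 eV

Since 13.328033 eV > 1.234077 eV, the transition 7 → 1 emits the more energetic photon.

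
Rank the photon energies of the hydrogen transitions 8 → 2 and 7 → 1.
7 → 1

Calculate the energy for each transition:

Transition 8 → 2:
ΔE₁ = |E_2 - E_8| = |-13.6057/2² - (-13.6057/8²)|
ΔE₁ = |-3.4014250000 - (-0.2125890625)| = 3.1888359 eV

Transition 7 → 1:
ΔE₂ = |E_1 - E_7| = |-13.6057/1² - (-13.6057/7²)|
ΔE₂ = |-13.6057000000 - (-0.2776673469)| = 13.3280327 eV

Since 13.3280327 eV > 3.1888359 eV, the transition 7 → 1 emits the more energetic photon.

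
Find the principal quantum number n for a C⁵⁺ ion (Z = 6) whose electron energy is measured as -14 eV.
n = 6

The exact energy levels follow E_n = -13.6057 Z² / n² eV with Z = 6.

The measured value (-14 eV) is reported to only 2 significant figures, so we must test candidate n values and see which one matches to that precision.

Candidate energies:
  n = 4:  E = -13.6057 × 6² / 4² = -30.61283 eV
  n = 5:  E = -13.6057 × 6² / 5² = -19.59221 eV
  n = 6:  E = -13.6057 × 6² / 6² = -13.60570 eV  ← matches
  n = 7:  E = -13.6057 × 6² / 7² = -9.99602 eV
  n = 8:  E = -13.6057 × 6² / 8² = -7.65321 eV

Checking against the measurement of -14 eV (2 sig figs), only n = 6 agrees:
E_6 = -13.60570 eV, which rounds to -14 eV ✓

Therefore n = 6.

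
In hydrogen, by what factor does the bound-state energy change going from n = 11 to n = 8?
1.890625

Using E_n = -13.6057 Z² / n² eV with Z = 1:

E_8 = -13.6057 / 8² = -13.6057 / 64 = -0.212589063 eV
E_11 = -13.6057 / 11² = -13.6057 / 121 = -0.112443802 eV

The ratio is:
E_8/E_11 = (-0.212589063) / (-0.112443802)
E_8/E_11 = (-13.6057/64) / (-13.6057/121)
E_8/E_11 = 121/64
E_8/E_11 = 1.890625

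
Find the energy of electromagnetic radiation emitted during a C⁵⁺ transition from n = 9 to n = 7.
3.949047 eV

The energy levels are E_n = -13.6057 Z² eV / n².

Energy at n = 9: E_9 = -13.6057 × 6² / 9² = -6.046977778 eV
Energy at n = 7: E_7 = -13.6057 × 6² / 7² = -9.996024490 eV

For emission (electron falling to lower state), the photon energy is:
E_photon = E_9 - E_7 = |-6.046977778 - (-9.996024490)|
E_photon = 3.949047 eV

This energy is carried away by the emitted photon.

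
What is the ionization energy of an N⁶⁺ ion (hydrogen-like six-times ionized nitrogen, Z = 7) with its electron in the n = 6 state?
18.51887 eV

The ionization energy is the energy needed to remove the electron completely (n → ∞).

For a hydrogen-like ion with Z = 7, E_n = -13.6057 Z² / n² eV.

At n = 6: E_6 = -13.6057 × 7² / 6² = -18.51886944 eV
At n = ∞: E_∞ = 0 eV

Ionization energy = E_∞ - E_6 = 0 - (-18.51886944) = 18.51886944 eV
Ionization energy ≈ 18.51887 eV

This is also called the binding energy of the electron in state n = 6.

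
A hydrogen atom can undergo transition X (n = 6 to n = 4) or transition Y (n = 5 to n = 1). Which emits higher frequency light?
5 → 1

Calculate the energy for each transition:

Transition 6 → 4:
ΔE₁ = |E_4 - E_6| = |-13.6057/4² - (-13.6057/6²)|
ΔE₁ = |-0.850356250000 - (-0.377936111111)| = 0.472420139 eV

Transition 5 → 1:
ΔE₂ = |E_1 - E_5| = |-13.6057/1² - (-13.6057/5²)|
ΔE₂ = |-13.605700000000 - (-0.544228000000)| = 13.061472000 eV

Since 13.061472000 eV > 0.472420139 eV, the transition 5 → 1 emits the more energetic photon.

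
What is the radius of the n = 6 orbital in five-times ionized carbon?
0.3175 nm (or 3.1751 Å)

The Bohr radius formula is:
r_n = n² a₀ / Z

where a₀ = 0.0529177 nm is the Bohr radius.

For C⁵⁺ (Z = 6) at n = 6:
r_6 = 6² × 0.0529177 nm / 6
r_6 = 36 × 0.0529177 nm / 6
r_6 = 1.90504 nm / 6
r_6 = 0.3175 nm

The electron orbits at approximately 0.3175 nm from the nucleus.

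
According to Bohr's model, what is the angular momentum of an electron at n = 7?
7.382e-34 J·s (or 7ℏ)

In the Bohr model, angular momentum is quantized:
L = nℏ

where ℏ = h/(2π) = 1.05457e-34 J·s

For n = 7:
L = 7 × 1.05457e-34 J·s
L = 7.382e-34 J·s

This can also be written as L = 7ℏ.
The angular momentum is an integer multiple of the reduced Planck constant.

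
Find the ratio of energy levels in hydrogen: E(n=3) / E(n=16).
28.44444

Using E_n = -13.6057 Z² / n² eV with Z = 1:

E_3 = -13.6057 / 3² = -13.6057 / 9 = -1.51174444444 eV
E_16 = -13.6057 / 16² = -13.6057 / 256 = -0.05314726563 eV

The ratio is:
E_3/E_16 = (-1.51174444444) / (-0.05314726563)
E_3/E_16 = (-13.6057/9) / (-13.6057/256)
E_3/E_16 = 256/9
E_3/E_16 = 28.44444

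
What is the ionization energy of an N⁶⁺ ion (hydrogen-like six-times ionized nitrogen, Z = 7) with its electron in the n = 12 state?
4.62972 eV

The ionization energy is the energy needed to remove the electron completely (n → ∞).

For a hydrogen-like ion with Z = 7, E_n = -13.6057 Z² / n² eV.

At n = 12: E_12 = -13.6057 × 7² / 12² = -4.62971736 eV
At n = ∞: E_∞ = 0 eV

Ionization energy = E_∞ - E_12 = 0 - (-4.62971736) = 4.62971736 eV
Ionization energy ≈ 4.62972 eV

This is also called the binding energy of the electron in state n = 12.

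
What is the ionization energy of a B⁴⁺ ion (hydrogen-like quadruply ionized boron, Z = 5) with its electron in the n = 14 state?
1.73542 eV

The ionization energy is the energy needed to remove the electron completely (n → ∞).

For a hydrogen-like ion with Z = 5, E_n = -13.6057 Z² / n² eV.

At n = 14: E_14 = -13.6057 × 5² / 14² = -1.73542092 eV
At n = ∞: E_∞ = 0 eV

Ionization energy = E_∞ - E_14 = 0 - (-1.73542092) = 1.73542092 eV
Ionization energy ≈ 1.73542 eV

This is also called the binding energy of the electron in state n = 14.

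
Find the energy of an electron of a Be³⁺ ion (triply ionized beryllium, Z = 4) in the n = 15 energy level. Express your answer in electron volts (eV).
-0.967516 eV

The energy levels of a hydrogen-like atom are given by:
E_n = -13.6057 Z² / n² eV  (with Z = 4 for Be³⁺)

For n = 15:
E_15 = -13.6057 × 4² / 15²
E_15 = -13.6057 × 16 / 225
E_15 = -0.967516 eV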